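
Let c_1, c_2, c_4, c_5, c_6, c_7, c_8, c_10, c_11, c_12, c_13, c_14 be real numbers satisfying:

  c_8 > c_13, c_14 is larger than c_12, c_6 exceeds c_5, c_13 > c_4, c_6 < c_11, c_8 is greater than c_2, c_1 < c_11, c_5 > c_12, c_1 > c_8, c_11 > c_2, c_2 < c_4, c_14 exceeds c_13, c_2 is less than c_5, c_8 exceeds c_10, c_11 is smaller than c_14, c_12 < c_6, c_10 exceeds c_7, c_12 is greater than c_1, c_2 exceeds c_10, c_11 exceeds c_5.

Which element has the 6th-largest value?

c_1

Chaining the given pairs: c_7 < c_10 < c_2 < c_4 < c_13 < c_8 < c_1 < c_12 < c_5 < c_6 < c_11 < c_14.
The 6th largest is c_1.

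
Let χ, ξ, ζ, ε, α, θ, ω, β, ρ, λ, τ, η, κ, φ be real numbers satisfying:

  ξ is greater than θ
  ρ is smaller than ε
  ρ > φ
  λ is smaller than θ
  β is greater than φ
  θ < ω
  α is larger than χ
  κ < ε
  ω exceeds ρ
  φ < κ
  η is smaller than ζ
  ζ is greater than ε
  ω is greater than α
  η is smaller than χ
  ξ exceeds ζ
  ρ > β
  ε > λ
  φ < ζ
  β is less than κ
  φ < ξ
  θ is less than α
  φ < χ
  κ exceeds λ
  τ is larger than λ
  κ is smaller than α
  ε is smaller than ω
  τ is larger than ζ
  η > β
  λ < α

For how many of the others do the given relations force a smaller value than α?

The elements the relations force below α are φ, β, η, λ, κ, θ, χ — no chain reaches any other.
That is 7.

7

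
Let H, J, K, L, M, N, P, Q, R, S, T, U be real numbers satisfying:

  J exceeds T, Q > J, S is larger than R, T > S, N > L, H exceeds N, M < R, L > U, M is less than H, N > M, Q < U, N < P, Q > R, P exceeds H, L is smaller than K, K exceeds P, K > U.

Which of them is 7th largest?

Chaining the given pairs: M < R < S < T < J < Q < U < L < N < H < P < K.
The 7th largest is Q.

Q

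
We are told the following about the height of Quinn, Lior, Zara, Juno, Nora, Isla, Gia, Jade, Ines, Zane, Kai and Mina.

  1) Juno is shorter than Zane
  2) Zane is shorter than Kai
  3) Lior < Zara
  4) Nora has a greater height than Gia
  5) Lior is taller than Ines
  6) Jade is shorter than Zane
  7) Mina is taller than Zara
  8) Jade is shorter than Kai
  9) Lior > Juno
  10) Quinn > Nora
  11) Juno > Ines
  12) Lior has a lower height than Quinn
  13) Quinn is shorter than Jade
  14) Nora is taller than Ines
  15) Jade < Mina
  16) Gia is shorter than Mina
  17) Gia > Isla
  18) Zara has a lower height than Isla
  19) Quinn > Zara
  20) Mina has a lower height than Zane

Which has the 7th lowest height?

Nora

The consecutive relations fix a unique order: Ines < Juno < Lior < Zara < Isla < Gia < Nora < Quinn < Jade < Mina < Zane < Kai.
The 7th smallest is Nora.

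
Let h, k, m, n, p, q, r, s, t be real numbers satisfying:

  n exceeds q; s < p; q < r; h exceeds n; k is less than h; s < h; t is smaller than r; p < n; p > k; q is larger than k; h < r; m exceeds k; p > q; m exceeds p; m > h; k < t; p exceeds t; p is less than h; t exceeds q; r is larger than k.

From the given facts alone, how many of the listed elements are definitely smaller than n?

From n the given relations immediately reach q, p.
From those, k, s, t — 5 in total.
No other element is forced below n by the given relations, so the count is 5.

5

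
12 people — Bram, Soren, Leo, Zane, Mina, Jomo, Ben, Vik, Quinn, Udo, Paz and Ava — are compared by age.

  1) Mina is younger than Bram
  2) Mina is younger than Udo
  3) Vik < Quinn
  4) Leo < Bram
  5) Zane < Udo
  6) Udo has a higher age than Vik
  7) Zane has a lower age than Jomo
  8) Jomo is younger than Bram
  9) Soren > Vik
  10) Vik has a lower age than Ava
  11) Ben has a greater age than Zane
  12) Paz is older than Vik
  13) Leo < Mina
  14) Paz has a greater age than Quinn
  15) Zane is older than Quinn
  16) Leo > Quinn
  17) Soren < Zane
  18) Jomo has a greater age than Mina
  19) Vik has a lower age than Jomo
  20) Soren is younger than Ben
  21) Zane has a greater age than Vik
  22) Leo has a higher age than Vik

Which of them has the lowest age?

Quinn is not least since Vik < Quinn; Leo is not least since Vik < Leo; Paz is not least since Quinn < Paz; Soren is not least since Vik < Soren; Mina is not least since Leo < Mina; Zane is not least since Soren < Zane; Jomo is not least since Mina < Jomo; Ava is not least since Vik < Ava; Bram is not least since Mina < Bram; Udo is not least since Mina < Udo; Ben is not least since Zane < Ben.
Only Vik has nothing below it, so Vik is the lowest age.

Vik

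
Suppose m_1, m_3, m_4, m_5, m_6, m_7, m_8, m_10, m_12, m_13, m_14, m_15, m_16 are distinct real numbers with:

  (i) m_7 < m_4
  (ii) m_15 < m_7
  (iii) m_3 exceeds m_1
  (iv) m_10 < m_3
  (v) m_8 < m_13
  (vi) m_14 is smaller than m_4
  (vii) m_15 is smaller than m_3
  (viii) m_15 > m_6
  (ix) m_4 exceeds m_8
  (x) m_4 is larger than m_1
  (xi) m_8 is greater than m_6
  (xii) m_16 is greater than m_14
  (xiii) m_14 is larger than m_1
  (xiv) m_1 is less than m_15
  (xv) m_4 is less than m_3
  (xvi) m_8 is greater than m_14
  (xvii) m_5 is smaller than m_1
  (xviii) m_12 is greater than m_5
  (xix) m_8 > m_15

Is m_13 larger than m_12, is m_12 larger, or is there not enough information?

Following every chain through m_12: below m_12 we get m_5.
m_13 is not reached, and no chain runs the other way from m_13 to m_12.
So the given relations leave the order of m_12 and m_13 undetermined.

undetermined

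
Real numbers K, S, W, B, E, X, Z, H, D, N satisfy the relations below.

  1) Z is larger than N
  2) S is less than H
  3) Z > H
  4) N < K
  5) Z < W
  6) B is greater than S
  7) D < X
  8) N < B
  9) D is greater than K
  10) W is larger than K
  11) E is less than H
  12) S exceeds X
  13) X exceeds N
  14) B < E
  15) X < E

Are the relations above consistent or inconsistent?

consistent

The single ordering N < K < D < X < S < B < E < H < Z < W satisfies every listed relation, so no contradiction arises.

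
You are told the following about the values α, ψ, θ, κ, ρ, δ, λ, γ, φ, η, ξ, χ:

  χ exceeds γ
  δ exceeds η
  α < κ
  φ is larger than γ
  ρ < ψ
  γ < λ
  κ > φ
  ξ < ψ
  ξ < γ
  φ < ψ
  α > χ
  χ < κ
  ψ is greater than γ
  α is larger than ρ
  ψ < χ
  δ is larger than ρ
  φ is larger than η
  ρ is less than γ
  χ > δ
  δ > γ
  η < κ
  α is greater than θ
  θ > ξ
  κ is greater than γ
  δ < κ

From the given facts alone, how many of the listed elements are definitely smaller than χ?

7

Directly below χ: γ, ψ, δ.
One step further: ρ, ξ, η, φ (7 so far).
No other element is forced below χ by the given relations, so the count is 7.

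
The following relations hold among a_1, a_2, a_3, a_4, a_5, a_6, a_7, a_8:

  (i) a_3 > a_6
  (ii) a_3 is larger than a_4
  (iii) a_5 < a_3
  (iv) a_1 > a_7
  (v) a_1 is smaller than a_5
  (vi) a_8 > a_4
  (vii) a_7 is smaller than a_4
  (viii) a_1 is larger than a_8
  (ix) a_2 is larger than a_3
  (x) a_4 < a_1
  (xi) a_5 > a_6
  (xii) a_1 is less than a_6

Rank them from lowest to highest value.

a_7 < a_4 < a_8 < a_1 < a_6 < a_5 < a_3 < a_2

The consecutive links are each given: a_7 < a_4; a_4 < a_8; a_8 < a_1; a_1 < a_6; a_6 < a_5; a_5 < a_3; a_3 < a_2.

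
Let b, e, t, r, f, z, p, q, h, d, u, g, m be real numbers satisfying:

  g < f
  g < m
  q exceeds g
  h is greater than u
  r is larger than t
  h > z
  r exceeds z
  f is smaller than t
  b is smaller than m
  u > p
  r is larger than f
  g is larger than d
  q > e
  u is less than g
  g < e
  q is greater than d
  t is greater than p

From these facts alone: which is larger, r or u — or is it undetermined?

Chaining the given relations: u < g < f < t < r.
So r is larger.

r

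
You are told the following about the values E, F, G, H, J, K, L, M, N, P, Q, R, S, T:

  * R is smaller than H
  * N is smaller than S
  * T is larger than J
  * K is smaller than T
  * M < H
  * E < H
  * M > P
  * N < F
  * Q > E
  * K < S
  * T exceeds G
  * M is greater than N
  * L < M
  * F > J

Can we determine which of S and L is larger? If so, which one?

undetermined

Following every chain through L: above L we get M, H.
S is not reached, and no chain runs the other way from S to L.
So the given relations leave the order of L and S undetermined.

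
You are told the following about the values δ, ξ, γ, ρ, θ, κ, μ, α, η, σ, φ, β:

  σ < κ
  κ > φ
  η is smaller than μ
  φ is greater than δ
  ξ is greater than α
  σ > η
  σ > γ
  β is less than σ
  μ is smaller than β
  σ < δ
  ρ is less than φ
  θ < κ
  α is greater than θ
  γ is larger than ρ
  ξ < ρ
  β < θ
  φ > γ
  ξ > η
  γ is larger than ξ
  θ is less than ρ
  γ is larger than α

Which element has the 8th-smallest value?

γ

Chaining the given pairs: η < μ < β < θ < α < ξ < ρ < γ < σ < δ < φ < κ.
The 8th smallest is γ.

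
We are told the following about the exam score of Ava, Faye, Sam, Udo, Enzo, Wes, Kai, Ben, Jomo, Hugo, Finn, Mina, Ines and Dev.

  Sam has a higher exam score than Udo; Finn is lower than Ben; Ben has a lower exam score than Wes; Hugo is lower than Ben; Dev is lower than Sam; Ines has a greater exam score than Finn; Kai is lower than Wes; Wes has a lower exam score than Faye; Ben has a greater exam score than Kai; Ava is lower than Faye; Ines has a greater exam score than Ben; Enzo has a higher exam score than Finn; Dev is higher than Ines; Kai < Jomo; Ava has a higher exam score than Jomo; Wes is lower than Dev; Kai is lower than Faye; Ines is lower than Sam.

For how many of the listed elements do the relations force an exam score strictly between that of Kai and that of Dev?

The relations place Kai below Dev. An element lies strictly between them when it is forced above Kai and also forced below Dev.
Above Kai: {Ben, Jomo, Wes, Ines, Sam, Ava, Faye}. Below Dev: {Hugo, Finn, Ben, Wes, Ines}.
Intersection: {Ben, Wes, Ines} — 3.

3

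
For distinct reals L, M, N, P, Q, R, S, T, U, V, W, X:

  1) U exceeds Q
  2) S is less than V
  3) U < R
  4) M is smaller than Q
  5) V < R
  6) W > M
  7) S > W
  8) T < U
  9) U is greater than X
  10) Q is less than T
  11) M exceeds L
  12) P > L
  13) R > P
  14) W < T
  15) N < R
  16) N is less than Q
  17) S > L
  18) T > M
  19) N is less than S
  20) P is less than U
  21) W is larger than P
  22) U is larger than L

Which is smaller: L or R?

Chaining the given relations: L < M < W < S < V < R.
So L < R; L is the smaller of the two.

L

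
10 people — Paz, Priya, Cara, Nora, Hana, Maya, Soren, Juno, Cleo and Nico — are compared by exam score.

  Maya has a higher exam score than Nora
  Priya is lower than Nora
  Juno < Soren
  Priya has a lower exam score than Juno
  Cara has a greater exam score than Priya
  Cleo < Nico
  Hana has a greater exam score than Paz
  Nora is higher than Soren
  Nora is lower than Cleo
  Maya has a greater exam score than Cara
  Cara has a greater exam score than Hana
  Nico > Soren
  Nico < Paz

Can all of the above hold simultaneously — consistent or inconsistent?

Every relation is compatible with Priya < Juno < Soren < Nora < Cleo < Nico < Paz < Hana < Cara < Maya; the set is consistent.

consistent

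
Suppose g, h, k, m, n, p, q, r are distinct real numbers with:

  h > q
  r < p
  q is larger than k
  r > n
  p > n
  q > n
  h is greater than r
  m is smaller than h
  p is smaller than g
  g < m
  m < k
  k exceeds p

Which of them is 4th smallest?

g

The consecutive relations fix a unique order: n < r < p < g < m < k < q < h.
The 4th smallest is g.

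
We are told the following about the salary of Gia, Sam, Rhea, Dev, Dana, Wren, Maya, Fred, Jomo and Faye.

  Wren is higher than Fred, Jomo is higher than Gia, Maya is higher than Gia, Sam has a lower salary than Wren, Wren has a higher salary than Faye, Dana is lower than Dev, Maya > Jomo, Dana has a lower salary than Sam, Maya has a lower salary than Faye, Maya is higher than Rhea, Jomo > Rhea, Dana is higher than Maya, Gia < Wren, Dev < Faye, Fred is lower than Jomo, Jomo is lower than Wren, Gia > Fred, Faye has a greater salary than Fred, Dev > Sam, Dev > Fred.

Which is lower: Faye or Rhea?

Rhea

Link the given pairs in sequence: Rhea < Jomo; Jomo < Maya; Maya < Dana; Dana < Sam; Sam < Dev; Dev < Faye.
Together: Rhea < Jomo < Maya < Dana < Sam < Dev < Faye.
So Rhea < Faye; Rhea is the lower of the two.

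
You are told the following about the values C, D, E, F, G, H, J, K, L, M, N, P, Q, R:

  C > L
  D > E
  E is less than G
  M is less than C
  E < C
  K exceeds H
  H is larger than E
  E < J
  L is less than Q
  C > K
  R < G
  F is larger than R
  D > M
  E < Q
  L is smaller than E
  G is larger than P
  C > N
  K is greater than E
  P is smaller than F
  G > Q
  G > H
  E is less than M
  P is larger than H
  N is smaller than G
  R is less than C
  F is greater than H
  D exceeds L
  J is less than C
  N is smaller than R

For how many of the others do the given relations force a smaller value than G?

7

Directly below G: N, E, Q, H, P, R.
One step further: L (7 so far).
No other element is forced below G by the given relations, so the count is 7.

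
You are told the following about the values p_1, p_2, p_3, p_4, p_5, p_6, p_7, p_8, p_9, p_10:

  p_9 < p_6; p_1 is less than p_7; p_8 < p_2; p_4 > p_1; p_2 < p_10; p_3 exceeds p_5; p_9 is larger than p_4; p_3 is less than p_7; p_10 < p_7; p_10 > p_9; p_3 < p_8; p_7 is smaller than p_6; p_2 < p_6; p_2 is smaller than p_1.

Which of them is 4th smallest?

p_2

The consecutive relations fix a unique order: p_5 < p_3 < p_8 < p_2 < p_1 < p_4 < p_9 < p_10 < p_7 < p_6.
Counting 4 from the smallest end gives p_2.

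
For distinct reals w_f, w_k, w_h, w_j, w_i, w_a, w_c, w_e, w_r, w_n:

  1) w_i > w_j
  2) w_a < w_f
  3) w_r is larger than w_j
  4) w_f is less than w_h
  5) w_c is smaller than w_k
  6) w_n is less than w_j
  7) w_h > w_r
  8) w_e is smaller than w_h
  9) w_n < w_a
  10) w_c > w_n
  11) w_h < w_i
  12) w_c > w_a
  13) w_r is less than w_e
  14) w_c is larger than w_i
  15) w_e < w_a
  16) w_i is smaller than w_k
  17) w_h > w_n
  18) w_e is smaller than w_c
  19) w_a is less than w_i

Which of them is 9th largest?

The consecutive relations fix a unique order: w_n < w_j < w_r < w_e < w_a < w_f < w_h < w_i < w_c < w_k.
The 9th largest is w_j.

w_j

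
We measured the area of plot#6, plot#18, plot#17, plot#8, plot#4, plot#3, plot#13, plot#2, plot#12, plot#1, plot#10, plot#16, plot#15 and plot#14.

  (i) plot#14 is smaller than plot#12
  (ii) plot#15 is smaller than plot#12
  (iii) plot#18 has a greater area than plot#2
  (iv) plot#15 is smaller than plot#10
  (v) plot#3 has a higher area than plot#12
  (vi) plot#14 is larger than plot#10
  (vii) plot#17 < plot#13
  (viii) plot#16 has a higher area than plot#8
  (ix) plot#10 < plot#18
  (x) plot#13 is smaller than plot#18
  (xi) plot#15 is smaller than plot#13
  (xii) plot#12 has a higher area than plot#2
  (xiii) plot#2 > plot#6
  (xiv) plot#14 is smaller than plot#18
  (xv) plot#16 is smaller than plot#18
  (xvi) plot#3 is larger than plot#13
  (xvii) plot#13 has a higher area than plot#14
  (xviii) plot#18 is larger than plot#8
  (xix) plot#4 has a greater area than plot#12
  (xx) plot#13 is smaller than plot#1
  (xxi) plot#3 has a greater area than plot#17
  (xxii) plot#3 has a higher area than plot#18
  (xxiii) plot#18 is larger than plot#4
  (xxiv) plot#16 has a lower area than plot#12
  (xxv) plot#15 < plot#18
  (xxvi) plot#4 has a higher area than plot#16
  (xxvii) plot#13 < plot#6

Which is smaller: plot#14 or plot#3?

plot#14

Link the given pairs in sequence: plot#14 < plot#13; plot#13 < plot#6; plot#6 < plot#2; plot#2 < plot#12; plot#12 < plot#4; plot#4 < plot#18; plot#18 < plot#3.
Chaining these gives plot#14 < plot#13 < plot#6 < plot#2 < plot#12 < plot#4 < plot#18 < plot#3.
So plot#14 < plot#3; plot#14 is the smaller of the two.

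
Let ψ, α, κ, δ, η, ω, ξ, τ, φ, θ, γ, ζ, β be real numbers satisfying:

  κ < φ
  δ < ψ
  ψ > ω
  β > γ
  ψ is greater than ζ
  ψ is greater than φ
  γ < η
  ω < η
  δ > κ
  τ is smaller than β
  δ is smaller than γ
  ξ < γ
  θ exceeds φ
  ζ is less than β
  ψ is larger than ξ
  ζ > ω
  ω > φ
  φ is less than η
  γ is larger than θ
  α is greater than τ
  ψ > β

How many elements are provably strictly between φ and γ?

1

Chaining upward from φ reaches: θ, ω, ζ, η, β, ψ.
Chaining downward from γ reaches: κ, ξ, δ, θ.
Strictly between φ and γ are those in both lists: θ — 1 element.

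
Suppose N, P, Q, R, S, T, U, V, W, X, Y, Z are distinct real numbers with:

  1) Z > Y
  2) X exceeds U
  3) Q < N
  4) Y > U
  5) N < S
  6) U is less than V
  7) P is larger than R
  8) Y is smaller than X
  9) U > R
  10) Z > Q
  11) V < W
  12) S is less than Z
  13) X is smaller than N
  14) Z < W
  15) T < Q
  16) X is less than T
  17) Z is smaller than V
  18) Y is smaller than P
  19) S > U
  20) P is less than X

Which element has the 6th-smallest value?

The consecutive relations fix a unique order: R < U < Y < P < X < T < Q < N < S < Z < V < W.
Counting 6 from the smallest end gives T.

T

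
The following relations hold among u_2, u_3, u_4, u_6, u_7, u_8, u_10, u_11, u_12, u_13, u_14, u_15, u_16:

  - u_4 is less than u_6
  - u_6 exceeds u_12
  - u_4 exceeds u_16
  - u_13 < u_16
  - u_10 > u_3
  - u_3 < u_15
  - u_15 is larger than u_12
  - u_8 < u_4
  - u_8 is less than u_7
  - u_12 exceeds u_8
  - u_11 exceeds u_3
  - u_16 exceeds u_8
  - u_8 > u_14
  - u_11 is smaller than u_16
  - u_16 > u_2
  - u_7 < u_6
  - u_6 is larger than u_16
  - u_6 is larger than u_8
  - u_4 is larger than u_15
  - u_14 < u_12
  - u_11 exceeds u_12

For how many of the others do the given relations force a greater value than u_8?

7

From u_8 the given relations immediately reach u_12, u_7, u_16, u_4, u_6.
From those, u_11, u_15 — 7 in total.
Nothing else is reachable above u_8; 7 in all.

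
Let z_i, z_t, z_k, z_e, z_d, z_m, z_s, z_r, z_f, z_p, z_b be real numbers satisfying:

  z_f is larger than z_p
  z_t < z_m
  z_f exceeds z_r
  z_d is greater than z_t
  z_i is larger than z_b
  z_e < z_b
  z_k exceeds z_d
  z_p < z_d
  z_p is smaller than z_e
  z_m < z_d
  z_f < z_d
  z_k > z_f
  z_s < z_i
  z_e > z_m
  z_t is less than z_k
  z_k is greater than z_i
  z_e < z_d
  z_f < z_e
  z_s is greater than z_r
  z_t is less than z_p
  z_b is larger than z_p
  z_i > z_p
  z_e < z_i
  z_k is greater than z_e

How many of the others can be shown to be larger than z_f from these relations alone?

Directly above z_f: z_e, z_d, z_k.
One step further: z_b, z_i (5 so far).
No other element is forced above z_f by the given relations, so the count is 5.

5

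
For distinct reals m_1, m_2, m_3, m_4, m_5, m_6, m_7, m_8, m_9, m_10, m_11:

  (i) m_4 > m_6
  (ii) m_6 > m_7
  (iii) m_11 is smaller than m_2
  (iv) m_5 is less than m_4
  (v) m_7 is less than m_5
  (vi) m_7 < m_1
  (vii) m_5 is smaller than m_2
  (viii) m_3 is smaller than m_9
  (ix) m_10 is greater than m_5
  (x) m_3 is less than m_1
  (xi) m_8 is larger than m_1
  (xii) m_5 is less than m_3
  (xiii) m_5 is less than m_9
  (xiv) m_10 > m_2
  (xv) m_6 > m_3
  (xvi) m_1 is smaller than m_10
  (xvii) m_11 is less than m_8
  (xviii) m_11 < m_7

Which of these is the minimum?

Chaining upward from m_11: directly above it, m_7, m_2, m_8; then m_5, m_1, m_6, m_10; then m_3, m_9, m_4.
That covers every other element, and nothing is given below m_11, so m_11 is the minimum.

m_11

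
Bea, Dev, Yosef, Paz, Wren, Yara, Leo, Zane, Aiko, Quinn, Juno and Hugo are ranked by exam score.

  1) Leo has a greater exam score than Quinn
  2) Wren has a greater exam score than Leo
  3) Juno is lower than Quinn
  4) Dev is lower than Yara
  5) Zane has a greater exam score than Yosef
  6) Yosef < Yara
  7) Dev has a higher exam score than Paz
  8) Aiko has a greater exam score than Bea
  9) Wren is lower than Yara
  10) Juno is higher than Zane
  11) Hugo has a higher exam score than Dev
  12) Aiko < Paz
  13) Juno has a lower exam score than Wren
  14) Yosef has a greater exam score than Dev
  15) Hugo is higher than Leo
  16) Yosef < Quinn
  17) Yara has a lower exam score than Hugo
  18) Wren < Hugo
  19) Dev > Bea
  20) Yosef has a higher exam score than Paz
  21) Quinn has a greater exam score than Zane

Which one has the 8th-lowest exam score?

The consecutive relations fix a unique order: Bea < Aiko < Paz < Dev < Yosef < Zane < Juno < Quinn < Leo < Wren < Yara < Hugo.
Counting 8 from the smallest end gives Quinn.

Quinn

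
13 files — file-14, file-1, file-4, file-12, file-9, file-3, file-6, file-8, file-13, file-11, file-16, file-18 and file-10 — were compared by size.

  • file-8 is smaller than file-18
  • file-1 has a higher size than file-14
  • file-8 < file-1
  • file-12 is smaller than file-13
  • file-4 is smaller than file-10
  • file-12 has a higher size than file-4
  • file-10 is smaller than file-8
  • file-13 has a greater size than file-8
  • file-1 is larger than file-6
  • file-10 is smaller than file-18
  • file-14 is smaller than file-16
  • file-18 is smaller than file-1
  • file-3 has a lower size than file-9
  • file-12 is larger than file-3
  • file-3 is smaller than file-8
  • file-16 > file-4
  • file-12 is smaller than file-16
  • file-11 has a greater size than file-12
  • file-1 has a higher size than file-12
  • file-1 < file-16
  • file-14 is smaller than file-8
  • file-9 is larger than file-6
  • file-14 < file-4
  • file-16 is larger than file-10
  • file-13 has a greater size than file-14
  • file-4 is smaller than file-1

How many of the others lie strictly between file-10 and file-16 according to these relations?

Chaining upward from file-10 reaches: file-8, file-18, file-13, file-1.
Chaining downward from file-16 reaches: file-14, file-3, file-4, file-6, file-12, file-8, file-18, file-1.
Strictly between file-10 and file-16 are those in both lists: file-8, file-18, file-1 — 3 elements.

3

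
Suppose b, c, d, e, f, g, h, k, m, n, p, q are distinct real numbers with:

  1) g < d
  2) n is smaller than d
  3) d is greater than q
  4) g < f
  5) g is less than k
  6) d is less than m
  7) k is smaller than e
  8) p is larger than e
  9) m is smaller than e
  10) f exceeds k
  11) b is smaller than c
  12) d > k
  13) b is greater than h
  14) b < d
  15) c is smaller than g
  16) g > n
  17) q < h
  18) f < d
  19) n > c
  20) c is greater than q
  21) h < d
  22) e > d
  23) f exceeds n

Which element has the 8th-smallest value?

f

Chaining the given pairs: q < h < b < c < n < g < k < f < d < m < e < p.
The 8th smallest is f.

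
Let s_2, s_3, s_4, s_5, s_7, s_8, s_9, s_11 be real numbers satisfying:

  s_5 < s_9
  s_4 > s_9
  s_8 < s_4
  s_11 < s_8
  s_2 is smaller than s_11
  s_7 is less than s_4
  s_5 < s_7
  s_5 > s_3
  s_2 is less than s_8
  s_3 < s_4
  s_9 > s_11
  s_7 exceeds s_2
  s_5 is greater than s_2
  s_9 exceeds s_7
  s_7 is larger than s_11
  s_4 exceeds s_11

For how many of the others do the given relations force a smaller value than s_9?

The elements the relations force below s_9 are s_3, s_2, s_11, s_5, s_7 — no chain reaches any other.
That is 5.

5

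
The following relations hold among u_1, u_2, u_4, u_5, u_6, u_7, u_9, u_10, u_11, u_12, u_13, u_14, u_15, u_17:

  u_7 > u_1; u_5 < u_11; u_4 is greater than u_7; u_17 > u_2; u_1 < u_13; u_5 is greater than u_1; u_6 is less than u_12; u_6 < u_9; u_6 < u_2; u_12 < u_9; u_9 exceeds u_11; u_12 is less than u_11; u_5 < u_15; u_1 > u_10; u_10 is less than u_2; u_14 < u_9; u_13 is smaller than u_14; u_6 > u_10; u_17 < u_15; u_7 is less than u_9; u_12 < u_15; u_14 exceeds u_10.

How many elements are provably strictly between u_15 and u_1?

Chaining upward from u_1 reaches: u_13, u_7, u_14, u_5, u_11, u_4, u_9.
Chaining downward from u_15 reaches: u_10, u_6, u_2, u_12, u_5, u_17.
Strictly between u_1 and u_15 are those in both lists: u_5 — 1 element.

1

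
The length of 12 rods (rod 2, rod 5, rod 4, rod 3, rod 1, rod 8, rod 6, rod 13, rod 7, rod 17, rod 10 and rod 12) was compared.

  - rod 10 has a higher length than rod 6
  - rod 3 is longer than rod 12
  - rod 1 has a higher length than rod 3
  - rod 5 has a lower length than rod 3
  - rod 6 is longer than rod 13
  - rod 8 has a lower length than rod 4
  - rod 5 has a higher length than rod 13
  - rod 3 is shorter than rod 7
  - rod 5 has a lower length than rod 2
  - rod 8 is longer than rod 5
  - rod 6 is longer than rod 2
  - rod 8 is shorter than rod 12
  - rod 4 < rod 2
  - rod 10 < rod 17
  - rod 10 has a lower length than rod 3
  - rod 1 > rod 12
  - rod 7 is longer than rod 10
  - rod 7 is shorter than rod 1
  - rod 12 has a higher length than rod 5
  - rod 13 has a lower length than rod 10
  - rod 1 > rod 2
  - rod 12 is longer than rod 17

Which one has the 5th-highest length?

rod 17

Piecing the relations together gives one ordering: rod 13 < rod 5 < rod 8 < rod 4 < rod 2 < rod 6 < rod 10 < rod 17 < rod 12 < rod 3 < rod 7 < rod 1.
The 5th largest is rod 17.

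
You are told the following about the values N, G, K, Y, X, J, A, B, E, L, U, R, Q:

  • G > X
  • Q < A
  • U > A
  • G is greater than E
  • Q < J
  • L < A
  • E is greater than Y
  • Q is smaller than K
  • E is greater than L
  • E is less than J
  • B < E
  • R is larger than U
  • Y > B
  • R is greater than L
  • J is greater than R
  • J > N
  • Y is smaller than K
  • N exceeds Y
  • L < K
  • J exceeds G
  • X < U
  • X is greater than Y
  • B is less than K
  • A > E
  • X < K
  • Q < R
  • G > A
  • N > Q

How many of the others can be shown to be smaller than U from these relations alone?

From U the given relations immediately reach X, A.
From those, Y, L, E, Q — 6 in total.
From those, B — 7 in total.
Nothing else is reachable below U; 7 in all.

7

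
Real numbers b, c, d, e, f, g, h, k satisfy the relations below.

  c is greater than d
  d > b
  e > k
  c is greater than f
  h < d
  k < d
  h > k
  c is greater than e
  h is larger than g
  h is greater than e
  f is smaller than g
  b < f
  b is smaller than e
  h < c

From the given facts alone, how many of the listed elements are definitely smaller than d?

From d the given relations immediately reach b, k, h.
From those, g, e — 5 in total.
From those, f — 6 in total.
Nothing else is reachable below d; 6 in all.

6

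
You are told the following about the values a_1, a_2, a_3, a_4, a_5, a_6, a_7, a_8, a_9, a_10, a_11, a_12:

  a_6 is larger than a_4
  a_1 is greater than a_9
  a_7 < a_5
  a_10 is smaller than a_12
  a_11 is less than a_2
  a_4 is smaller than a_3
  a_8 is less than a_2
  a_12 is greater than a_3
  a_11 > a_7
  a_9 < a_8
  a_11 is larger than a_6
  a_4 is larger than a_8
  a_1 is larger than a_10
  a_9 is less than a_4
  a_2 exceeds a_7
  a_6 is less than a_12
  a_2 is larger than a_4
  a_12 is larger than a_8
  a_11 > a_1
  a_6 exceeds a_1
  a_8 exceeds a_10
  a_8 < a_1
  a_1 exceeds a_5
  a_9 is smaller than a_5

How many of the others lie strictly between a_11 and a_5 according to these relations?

2

Chaining upward from a_5 reaches: a_1, a_6, a_2, a_12.
Chaining downward from a_11 reaches: a_10, a_9, a_7, a_8, a_4, a_1, a_6.
Strictly between a_5 and a_11 are those in both lists: a_1, a_6 — 2 elements.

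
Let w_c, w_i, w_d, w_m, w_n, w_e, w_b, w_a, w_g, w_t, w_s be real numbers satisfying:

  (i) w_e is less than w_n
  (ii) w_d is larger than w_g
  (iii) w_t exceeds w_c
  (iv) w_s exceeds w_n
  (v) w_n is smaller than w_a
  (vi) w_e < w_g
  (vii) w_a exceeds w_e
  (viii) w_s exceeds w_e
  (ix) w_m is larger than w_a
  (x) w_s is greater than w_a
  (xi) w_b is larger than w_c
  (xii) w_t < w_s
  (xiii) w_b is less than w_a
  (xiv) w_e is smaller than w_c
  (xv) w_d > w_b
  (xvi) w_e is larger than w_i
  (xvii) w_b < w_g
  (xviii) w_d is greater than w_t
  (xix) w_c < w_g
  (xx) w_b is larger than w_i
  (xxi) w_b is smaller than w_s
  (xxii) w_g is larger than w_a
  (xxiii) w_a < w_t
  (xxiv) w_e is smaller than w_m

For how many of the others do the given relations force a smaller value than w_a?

5

The elements the relations force below w_a are w_i, w_e, w_c, w_n, w_b — no chain reaches any other.
That is 5.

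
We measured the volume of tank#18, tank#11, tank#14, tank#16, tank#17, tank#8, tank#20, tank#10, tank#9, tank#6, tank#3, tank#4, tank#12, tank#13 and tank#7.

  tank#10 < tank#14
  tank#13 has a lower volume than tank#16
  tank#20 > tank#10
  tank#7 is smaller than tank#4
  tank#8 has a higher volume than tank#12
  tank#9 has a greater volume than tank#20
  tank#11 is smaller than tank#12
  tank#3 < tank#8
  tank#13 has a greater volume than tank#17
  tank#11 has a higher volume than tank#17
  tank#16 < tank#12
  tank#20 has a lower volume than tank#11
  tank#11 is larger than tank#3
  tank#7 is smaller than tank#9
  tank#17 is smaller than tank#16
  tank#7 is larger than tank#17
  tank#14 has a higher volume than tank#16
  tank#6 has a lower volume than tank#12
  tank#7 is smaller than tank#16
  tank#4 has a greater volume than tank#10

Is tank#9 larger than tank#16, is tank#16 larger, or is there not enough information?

undetermined

Following every chain through tank#16: above tank#16 we get tank#12, tank#14, tank#8; below tank#16 we get tank#17, tank#7, tank#13.
tank#9 is not reached, and no chain runs the other way from tank#9 to tank#16.
So the given relations leave the order of tank#16 and tank#9 undetermined.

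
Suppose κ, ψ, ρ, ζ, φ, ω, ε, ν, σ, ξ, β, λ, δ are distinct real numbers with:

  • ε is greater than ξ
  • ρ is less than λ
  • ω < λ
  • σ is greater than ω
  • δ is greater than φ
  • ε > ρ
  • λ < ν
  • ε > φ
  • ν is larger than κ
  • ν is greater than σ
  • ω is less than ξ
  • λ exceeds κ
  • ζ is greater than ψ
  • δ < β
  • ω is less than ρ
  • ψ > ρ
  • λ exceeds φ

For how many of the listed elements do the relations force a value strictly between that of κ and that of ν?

1

The relations place κ below ν. An element lies strictly between them when it is forced above κ and also forced below ν.
Above κ: {λ}. Below ν: {φ, ω, σ, ρ, λ}.
Intersection: {λ} — 1.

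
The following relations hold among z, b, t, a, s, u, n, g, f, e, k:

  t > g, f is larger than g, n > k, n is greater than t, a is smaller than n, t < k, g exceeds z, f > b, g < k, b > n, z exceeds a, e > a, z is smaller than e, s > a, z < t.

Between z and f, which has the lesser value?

Following the relations from z: z < g < k < n < b < f.
So z < f; z is the smaller of the two.

z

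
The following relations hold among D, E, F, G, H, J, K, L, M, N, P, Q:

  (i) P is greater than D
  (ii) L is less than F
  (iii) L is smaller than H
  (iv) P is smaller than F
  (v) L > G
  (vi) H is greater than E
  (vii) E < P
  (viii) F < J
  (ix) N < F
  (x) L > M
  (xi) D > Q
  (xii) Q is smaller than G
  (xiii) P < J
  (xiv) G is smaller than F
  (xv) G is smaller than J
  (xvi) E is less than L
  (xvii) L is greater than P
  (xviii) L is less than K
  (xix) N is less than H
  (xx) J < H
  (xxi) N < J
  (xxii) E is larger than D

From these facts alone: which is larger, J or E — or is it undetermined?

J

E < P and P < L give E < L.
Then L < F extends the chain to F.
Then F < J extends the chain to J.
So J is larger.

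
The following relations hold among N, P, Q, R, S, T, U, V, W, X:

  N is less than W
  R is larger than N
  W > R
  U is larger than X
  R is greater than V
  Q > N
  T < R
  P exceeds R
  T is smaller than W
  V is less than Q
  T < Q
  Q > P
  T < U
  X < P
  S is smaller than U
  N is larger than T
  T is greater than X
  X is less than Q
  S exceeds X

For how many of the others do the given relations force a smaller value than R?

The elements the relations force below R are V, X, T, N — no chain reaches any other.
That is 4.

4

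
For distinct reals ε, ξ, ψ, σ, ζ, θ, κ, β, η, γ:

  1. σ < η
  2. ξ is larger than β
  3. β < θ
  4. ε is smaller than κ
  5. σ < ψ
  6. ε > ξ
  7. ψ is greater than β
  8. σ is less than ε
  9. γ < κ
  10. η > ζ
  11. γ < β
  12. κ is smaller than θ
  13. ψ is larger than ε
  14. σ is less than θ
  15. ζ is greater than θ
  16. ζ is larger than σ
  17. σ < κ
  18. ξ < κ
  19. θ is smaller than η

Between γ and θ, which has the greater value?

γ < β and β < ξ give γ < ξ.
With ξ < ε: γ < β < ξ < ε.
With ε < κ: γ < β < ξ < ε < κ.
Then κ < θ extends the chain to θ.
So γ < θ; θ is the larger of the two.

θ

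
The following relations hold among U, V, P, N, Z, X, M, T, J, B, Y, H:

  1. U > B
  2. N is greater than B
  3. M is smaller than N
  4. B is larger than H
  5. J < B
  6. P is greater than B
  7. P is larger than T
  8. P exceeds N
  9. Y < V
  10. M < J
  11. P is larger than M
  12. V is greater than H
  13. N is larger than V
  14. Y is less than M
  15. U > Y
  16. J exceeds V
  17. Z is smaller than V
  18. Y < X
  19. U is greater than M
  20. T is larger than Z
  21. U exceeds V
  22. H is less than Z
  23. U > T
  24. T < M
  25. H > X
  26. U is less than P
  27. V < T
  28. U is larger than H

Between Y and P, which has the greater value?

The relevant relations are Y < X; X < H; H < Z; Z < V; V < T; T < M; M < J; J < B; B < N; N < P.
Together: Y < X < H < Z < V < T < M < J < B < N < P.
So Y < P; P is the larger of the two.

P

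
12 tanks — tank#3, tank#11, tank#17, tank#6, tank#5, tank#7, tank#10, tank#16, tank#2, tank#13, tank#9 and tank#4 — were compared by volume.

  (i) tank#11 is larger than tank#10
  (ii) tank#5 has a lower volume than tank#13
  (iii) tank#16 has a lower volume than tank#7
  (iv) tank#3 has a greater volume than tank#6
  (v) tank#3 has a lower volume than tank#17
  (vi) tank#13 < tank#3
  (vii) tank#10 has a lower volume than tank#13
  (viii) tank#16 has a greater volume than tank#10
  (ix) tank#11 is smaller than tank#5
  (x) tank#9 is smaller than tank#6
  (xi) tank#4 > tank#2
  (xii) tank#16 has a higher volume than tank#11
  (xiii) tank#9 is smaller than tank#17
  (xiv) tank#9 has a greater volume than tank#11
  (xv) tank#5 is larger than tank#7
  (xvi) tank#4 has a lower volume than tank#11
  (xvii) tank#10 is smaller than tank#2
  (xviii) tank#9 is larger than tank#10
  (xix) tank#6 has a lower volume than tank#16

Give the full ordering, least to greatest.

Each adjacent pair is fixed by a given relation: tank#10 < tank#2; tank#2 < tank#4; tank#4 < tank#11; tank#11 < tank#9; tank#9 < tank#6; tank#6 < tank#16; tank#16 < tank#7; tank#7 < tank#5; tank#5 < tank#13; tank#13 < tank#3; tank#3 < tank#17. Chaining them end to end gives the full order.

tank#10 < tank#2 < tank#4 < tank#11 < tank#9 < tank#6 < tank#16 < tank#7 < tank#5 < tank#13 < tank#3 < tank#17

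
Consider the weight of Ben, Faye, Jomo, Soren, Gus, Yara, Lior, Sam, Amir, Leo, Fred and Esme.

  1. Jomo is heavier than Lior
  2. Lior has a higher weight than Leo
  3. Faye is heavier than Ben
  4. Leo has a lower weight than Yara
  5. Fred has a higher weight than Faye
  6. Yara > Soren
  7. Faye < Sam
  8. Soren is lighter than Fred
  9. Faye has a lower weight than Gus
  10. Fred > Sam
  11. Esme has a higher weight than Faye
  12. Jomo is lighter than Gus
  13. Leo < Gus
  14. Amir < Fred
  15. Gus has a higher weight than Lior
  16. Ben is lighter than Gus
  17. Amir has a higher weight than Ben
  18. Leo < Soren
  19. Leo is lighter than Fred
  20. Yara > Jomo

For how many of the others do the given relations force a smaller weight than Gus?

5

The elements the relations force below Gus are Leo, Ben, Lior, Jomo, Faye — no chain reaches any other.
That is 5.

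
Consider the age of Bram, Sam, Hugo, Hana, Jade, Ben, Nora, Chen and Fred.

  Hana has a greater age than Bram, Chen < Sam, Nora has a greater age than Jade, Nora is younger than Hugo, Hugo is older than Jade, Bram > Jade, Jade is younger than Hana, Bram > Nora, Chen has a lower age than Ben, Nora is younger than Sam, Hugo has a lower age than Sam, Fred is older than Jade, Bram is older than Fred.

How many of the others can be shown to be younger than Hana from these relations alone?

4

The elements the relations force below Hana are Jade, Nora, Fred, Bram — no chain reaches any other.
That is 4.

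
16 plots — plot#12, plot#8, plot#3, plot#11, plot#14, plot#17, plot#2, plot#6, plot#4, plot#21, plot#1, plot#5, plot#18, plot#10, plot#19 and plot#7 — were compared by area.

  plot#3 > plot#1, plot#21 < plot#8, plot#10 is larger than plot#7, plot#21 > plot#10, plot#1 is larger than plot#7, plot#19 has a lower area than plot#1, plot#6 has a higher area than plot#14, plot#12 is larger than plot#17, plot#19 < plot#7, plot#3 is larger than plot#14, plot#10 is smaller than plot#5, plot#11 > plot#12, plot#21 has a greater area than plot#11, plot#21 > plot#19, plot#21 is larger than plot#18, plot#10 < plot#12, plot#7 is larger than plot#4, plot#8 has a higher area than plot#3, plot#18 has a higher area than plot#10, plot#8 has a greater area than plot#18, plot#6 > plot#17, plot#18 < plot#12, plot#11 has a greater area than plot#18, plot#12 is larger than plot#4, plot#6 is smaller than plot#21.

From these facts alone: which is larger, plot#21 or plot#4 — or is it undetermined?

plot#21

The relevant relations are plot#4 < plot#7; plot#7 < plot#10; plot#10 < plot#18; plot#18 < plot#21.
Chaining these gives plot#4 < plot#7 < plot#10 < plot#18 < plot#21.
So plot#21 is larger.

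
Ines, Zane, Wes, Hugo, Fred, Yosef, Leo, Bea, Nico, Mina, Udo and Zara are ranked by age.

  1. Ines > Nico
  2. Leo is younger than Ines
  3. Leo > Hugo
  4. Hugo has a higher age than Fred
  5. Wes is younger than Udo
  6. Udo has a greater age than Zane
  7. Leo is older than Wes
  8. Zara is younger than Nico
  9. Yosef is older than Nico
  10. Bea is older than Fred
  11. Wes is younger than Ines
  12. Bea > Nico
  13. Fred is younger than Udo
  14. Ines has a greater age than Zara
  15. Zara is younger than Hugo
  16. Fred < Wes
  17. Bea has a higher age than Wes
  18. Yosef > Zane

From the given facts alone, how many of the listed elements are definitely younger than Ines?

6

From Ines the given relations immediately reach Zara, Wes, Nico, Leo.
From those, Fred, Hugo — 6 in total.
Nothing else is reachable below Ines; 6 in all.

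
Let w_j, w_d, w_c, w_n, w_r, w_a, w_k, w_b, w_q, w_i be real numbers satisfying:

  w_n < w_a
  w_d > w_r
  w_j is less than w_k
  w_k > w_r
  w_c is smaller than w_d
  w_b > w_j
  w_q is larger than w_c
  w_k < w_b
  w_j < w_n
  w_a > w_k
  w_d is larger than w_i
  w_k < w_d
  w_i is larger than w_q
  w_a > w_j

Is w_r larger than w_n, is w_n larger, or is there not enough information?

undetermined

Following every chain through w_r: above w_r we get w_k, w_b, w_d, w_a.
w_n is not reached, and no chain runs the other way from w_n to w_r.
So the given relations leave the order of w_r and w_n undetermined.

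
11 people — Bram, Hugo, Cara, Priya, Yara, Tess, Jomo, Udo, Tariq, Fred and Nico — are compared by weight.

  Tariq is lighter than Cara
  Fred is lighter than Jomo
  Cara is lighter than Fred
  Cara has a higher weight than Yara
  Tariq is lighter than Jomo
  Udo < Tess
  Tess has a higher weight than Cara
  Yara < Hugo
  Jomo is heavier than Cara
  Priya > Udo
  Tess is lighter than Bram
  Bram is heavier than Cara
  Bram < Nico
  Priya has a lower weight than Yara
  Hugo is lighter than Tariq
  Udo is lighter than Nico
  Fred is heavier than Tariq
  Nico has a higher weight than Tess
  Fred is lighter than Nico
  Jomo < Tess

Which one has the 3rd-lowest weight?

Chaining the given pairs: Udo < Priya < Yara < Hugo < Tariq < Cara < Fred < Jomo < Tess < Bram < Nico.
The 3rd smallest is Yara.

Yara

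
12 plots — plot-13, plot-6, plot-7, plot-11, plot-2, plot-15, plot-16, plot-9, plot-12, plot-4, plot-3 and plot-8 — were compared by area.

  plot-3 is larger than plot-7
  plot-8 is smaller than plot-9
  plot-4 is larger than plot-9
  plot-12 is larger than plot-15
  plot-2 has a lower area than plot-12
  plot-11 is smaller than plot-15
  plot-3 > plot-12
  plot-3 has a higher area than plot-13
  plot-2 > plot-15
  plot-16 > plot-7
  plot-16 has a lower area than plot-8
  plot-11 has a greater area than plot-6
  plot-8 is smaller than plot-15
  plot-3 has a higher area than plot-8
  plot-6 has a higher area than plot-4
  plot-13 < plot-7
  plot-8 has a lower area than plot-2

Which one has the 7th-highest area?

plot-4

The consecutive relations fix a unique order: plot-13 < plot-7 < plot-16 < plot-8 < plot-9 < plot-4 < plot-6 < plot-11 < plot-15 < plot-2 < plot-12 < plot-3.
The 7th largest is plot-4.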